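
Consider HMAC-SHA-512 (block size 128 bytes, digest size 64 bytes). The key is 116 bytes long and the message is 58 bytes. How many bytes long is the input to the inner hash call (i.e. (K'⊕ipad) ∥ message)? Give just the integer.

186

Key is 116 ≤ 128 bytes, zero-padded: |K'| = 128.
Inner input = (K'⊕ipad) ∥ m → 128 + 58 = 186 bytes.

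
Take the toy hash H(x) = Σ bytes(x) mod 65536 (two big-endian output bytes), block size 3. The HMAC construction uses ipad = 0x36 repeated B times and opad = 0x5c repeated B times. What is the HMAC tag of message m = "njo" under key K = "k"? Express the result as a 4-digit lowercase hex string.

Key "k" = 6b is 1 byte ≤ B = 3; zero-pad to 3 bytes: K' = 6b 00 00.
K' ⊕ ipad = 5d 36 36.  K' ⊕ opad = 37 5c 5c.
Inner input = (K'⊕ipad) ∥ m = 5d 36 36 ∥ 6e 6a 6f.
Inner hash: sum = 93+54+54+110+106+111 = 528 → 02 10.
Outer input = (K'⊕opad) ∥ inner = 37 5c 5c ∥ 02 10.
Outer hash (tag): sum = 55+92+92+2+16 = 257 → 01 01.

0101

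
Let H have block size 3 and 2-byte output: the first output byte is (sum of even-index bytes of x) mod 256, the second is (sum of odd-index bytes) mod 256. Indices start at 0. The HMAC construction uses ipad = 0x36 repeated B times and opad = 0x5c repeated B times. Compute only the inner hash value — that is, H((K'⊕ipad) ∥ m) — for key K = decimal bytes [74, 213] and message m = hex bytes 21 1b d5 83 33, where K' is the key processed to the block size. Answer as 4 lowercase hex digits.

500c

Key decimal bytes [74, 213] = 4a d5 is 2 bytes ≤ B = 3; zero-pad to 3 bytes: K' = 4a d5 00.
K' ⊕ ipad = 7c e3 36.
Inner input = 7c e3 36 ∥ 21 1b d5 83 33.
Inner hash: even-index sum = 336 mod 256 = 80; odd-index sum = 524 mod 256 = 12 → 50 0c.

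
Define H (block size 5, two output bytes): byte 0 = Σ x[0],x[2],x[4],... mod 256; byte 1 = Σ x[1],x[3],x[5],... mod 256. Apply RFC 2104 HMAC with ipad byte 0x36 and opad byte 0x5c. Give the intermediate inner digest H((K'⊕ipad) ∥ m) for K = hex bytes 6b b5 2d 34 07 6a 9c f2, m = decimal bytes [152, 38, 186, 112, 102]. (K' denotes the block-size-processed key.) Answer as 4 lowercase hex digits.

0f61

Key hex bytes 6b b5 2d 34 07 6a 9c f2 is 8 bytes > B = 5, so hash it first: H(key) = 3b 45, then zero-pad to 5 bytes: K' = 3b 45 00 00 00.
K' ⊕ ipad = 0d 73 36 36 36.
Inner input = 0d 73 36 36 36 ∥ 98 26 ba 70 66.
Inner hash: even-index sum = 271 mod 256 = 15; odd-index sum = 609 mod 256 = 97 → 0f 61.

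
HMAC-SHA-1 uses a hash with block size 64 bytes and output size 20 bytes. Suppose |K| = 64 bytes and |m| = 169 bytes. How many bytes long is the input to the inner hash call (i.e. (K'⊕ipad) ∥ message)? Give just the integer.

233

Key is 64 ≤ 64 bytes, zero-padded: |K'| = 64.
Inner input = (K'⊕ipad) ∥ m → 64 + 169 = 233 bytes.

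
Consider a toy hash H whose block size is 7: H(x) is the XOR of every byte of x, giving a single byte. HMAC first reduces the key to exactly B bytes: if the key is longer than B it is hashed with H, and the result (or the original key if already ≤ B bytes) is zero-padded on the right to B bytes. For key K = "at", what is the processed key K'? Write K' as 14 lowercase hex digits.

Key "at" = 61 74 is 2 bytes ≤ B = 7; zero-pad to 7 bytes: K' = 61 74 00 00 00 00 00.

61740000000000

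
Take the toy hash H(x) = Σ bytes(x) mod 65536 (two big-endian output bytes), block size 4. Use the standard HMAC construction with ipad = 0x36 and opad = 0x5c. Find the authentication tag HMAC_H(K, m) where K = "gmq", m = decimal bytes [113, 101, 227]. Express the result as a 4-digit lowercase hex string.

01d9

Key "gmq" = 67 6d 71 is 3 bytes ≤ B = 4; zero-pad to 4 bytes: K' = 67 6d 71 00.
K' ⊕ ipad = 51 5b 47 36.  K' ⊕ opad = 3b 31 2d 5c.
Inner input = (K'⊕ipad) ∥ m = 51 5b 47 36 ∥ 71 65 e3.
Inner hash: sum = 81+91+71+54+113+101+227 = 738 → 02 e2.
Outer input = (K'⊕opad) ∥ inner = 3b 31 2d 5c ∥ 02 e2.
Outer hash (tag): sum = 59+49+45+92+2+226 = 473 → 01 d9.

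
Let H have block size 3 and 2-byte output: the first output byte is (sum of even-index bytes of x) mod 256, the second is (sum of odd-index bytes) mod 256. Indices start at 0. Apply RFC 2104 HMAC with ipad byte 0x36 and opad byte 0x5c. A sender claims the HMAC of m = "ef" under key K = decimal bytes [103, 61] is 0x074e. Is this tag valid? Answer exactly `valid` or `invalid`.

valid

Key decimal bytes [103, 61] = 67 3d is 2 bytes ≤ B = 3; zero-pad to 3 bytes: K' = 67 3d 00.
K' ⊕ ipad = 51 0b 36; K' ⊕ opad = 3b 61 5c.
Inner hash: even-index sum = 237 mod 256 = 237; odd-index sum = 112 mod 256 = 112 → ed 70.
Outer hash (recomputed tag): even-index sum = 263 mod 256 = 7; odd-index sum = 334 mod 256 = 78 → 07 4e.
Recomputed tag = 074e; claimed = 074e → match.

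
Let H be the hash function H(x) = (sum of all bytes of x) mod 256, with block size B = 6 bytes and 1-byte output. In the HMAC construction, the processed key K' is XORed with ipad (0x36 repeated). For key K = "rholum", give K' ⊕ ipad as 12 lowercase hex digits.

Key "rholum" = 72 68 6f 6c 75 6d is exactly B = 6 bytes: K' = 72 68 6f 6c 75 6d.
XOR each byte with 0x36: 72⊕36=44, 68⊕36=5e, 6f⊕36=59, 6c⊕36=5a, 75⊕36=43, 6d⊕36=5b.

445e595a435b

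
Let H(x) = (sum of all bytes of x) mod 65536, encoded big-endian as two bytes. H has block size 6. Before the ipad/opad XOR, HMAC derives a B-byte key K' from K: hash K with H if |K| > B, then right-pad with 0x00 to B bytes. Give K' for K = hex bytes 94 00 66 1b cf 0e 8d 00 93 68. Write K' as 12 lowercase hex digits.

|K| = 10 > B = 6, so first hash the key.
H(K): sum = 148+0+102+27+207+14+141+0+147+104 = 890 → 03 7a.
Zero-pad H(K) = 03 7a to 6 bytes: K' = 03 7a 00 00 00 00.

037a00000000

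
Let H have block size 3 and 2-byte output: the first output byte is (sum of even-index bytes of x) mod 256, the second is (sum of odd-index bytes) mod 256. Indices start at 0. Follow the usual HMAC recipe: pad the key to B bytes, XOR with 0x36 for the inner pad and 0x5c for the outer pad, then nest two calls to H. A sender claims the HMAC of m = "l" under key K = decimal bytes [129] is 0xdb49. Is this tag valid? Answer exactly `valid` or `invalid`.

Key decimal bytes [129] = 81 is 1 byte ≤ B = 3; zero-pad to 3 bytes: K' = 81 00 00.
K' ⊕ ipad = b7 36 36; K' ⊕ opad = dd 5c 5c.
Inner hash: even-index sum = 237 mod 256 = 237; odd-index sum = 162 mod 256 = 162 → ed a2.
Outer hash (recomputed tag): even-index sum = 475 mod 256 = 219; odd-index sum = 329 mod 256 = 73 → db 49.
Recomputed tag = db49; claimed = db49 → match.

valid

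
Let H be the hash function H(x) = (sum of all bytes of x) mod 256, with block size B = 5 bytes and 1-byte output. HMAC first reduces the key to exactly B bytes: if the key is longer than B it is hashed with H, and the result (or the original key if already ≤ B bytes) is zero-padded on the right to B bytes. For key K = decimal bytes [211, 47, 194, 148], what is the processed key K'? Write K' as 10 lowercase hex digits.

Key decimal bytes [211, 47, 194, 148] = d3 2f c2 94 is 4 bytes ≤ B = 5; zero-pad to 5 bytes: K' = d3 2f c2 94 00.

d32fc29400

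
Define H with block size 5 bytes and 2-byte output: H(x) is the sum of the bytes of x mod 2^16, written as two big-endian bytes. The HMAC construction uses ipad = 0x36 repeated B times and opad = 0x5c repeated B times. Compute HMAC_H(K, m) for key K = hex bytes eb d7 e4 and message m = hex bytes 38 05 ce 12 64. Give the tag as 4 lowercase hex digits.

0333

Key hex bytes eb d7 e4 is 3 bytes ≤ B = 5; zero-pad to 5 bytes: K' = eb d7 e4 00 00.
K' ⊕ ipad = dd e1 d2 36 36.  K' ⊕ opad = b7 8b b8 5c 5c.
Inner input = (K'⊕ipad) ∥ m = dd e1 d2 36 36 ∥ 38 05 ce 12 64.
Inner hash: sum = 221+225+210+54+54+56+5+206+18+100 = 1149 → 04 7d.
Outer input = (K'⊕opad) ∥ inner = b7 8b b8 5c 5c ∥ 04 7d.
Outer hash (tag): sum = 183+139+184+92+92+4+125 = 819 → 03 33.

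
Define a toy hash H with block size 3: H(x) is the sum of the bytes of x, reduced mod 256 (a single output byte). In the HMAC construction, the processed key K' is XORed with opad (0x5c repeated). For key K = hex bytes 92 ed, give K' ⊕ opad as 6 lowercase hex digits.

Key hex bytes 92 ed is 2 bytes ≤ B = 3; zero-pad to 3 bytes: K' = 92 ed 00.
XOR each byte with 0x5c: 92⊕5c=ce, ed⊕5c=b1, 00⊕5c=5c.

ceb15c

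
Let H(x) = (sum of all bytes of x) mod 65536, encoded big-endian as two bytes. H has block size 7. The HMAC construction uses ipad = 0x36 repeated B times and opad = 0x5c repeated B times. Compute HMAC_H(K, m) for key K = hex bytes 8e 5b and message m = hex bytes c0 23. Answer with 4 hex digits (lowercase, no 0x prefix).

02be

Key hex bytes 8e 5b is 2 bytes ≤ B = 7; zero-pad to 7 bytes: K' = 8e 5b 00 00 00 00 00.
K' ⊕ ipad = b8 6d 36 36 36 36 36.  K' ⊕ opad = d2 07 5c 5c 5c 5c 5c.
Inner input = (K'⊕ipad) ∥ m = b8 6d 36 36 36 36 36 ∥ c0 23.
Inner hash: sum = 184+109+54+54+54+54+54+192+35 = 790 → 03 16.
Outer input = (K'⊕opad) ∥ inner = d2 07 5c 5c 5c 5c 5c ∥ 03 16.
Outer hash (tag): sum = 210+7+92+92+92+92+92+3+22 = 702 → 02 be.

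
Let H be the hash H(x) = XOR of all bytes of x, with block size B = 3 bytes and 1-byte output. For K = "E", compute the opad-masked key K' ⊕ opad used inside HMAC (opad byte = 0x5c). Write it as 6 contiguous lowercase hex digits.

Key "E" = 45 is 1 byte ≤ B = 3; zero-pad to 3 bytes: K' = 45 00 00.
XOR each byte with 0x5c: 45⊕5c=19, 00⊕5c=5c, 00⊕5c=5c.

195c5c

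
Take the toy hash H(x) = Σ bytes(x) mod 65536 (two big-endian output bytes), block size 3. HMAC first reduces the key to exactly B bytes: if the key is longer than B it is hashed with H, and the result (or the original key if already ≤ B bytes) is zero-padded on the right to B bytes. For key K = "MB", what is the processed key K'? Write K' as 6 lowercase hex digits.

4d4200

Key "MB" = 4d 42 is 2 bytes ≤ B = 3; zero-pad to 3 bytes: K' = 4d 42 00.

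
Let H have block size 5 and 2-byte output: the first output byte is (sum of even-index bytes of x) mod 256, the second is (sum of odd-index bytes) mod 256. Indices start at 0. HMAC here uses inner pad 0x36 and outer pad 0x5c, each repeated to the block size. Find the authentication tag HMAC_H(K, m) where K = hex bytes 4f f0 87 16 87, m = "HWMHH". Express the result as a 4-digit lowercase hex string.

Key hex bytes 4f f0 87 16 87 is exactly B = 5 bytes: K' = 4f f0 87 16 87.
K' ⊕ ipad = 79 c6 b1 20 b1.  K' ⊕ opad = 13 ac db 4a db.
Inner input = (K'⊕ipad) ∥ m = 79 c6 b1 20 b1 ∥ 48 57 4d 48 48.
Inner hash: even-index sum = 634 mod 256 = 122; odd-index sum = 451 mod 256 = 195 → 7a c3.
Outer input = (K'⊕opad) ∥ inner = 13 ac db 4a db ∥ 7a c3.
Outer hash (tag): even-index sum = 652 mod 256 = 140; odd-index sum = 368 mod 256 = 112 → 8c 70.

8c70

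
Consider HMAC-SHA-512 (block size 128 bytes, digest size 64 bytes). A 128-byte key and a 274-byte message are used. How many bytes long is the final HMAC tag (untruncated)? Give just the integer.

The tag is one SHA-512 digest: 64 bytes.

64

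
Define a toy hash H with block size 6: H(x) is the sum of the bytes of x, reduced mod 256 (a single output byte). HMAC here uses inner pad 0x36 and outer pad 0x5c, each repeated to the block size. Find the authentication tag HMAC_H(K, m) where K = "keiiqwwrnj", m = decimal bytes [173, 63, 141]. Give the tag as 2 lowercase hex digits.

e7

Key "keiiqwwrnj" = 6b 65 69 69 71 77 77 72 6e 6a is 10 bytes > B = 6, so hash it first: H(key) = 4b, then zero-pad to 6 bytes: K' = 4b 00 00 00 00 00.
K' ⊕ ipad = 7d 36 36 36 36 36.  K' ⊕ opad = 17 5c 5c 5c 5c 5c.
Inner input = (K'⊕ipad) ∥ m = 7d 36 36 36 36 36 ∥ ad 3f 8d.
Inner hash: sum = 125+54+54+54+54+54+173+63+141 = 772; mod 256 = 4 → 04.
Outer input = (K'⊕opad) ∥ inner = 17 5c 5c 5c 5c 5c ∥ 04.
Outer hash (tag): sum = 23+92+92+92+92+92+4 = 487; mod 256 = 231 → e7.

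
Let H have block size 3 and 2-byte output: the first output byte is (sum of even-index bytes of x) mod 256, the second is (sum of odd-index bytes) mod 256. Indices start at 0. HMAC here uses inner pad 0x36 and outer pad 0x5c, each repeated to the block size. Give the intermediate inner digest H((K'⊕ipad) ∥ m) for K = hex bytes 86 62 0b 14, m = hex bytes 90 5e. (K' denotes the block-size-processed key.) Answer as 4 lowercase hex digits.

3bd0

Key hex bytes 86 62 0b 14 is 4 bytes > B = 3, so hash it first: H(key) = 91 76, then zero-pad to 3 bytes: K' = 91 76 00.
K' ⊕ ipad = a7 40 36.
Inner input = a7 40 36 ∥ 90 5e.
Inner hash: even-index sum = 315 mod 256 = 59; odd-index sum = 208 mod 256 = 208 → 3b d0.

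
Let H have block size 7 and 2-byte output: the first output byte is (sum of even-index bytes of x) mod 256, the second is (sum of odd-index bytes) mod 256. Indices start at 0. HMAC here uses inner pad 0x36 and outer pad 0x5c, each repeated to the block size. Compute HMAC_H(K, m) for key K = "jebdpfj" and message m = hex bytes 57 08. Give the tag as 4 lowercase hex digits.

Key "jebdpfj" = 6a 65 62 64 70 66 6a is exactly B = 7 bytes: K' = 6a 65 62 64 70 66 6a.
K' ⊕ ipad = 5c 53 54 52 46 50 5c.  K' ⊕ opad = 36 39 3e 38 2c 3a 36.
Inner input = (K'⊕ipad) ∥ m = 5c 53 54 52 46 50 5c ∥ 57 08.
Inner hash: even-index sum = 346 mod 256 = 90; odd-index sum = 332 mod 256 = 76 → 5a 4c.
Outer input = (K'⊕opad) ∥ inner = 36 39 3e 38 2c 3a 36 ∥ 5a 4c.
Outer hash (tag): even-index sum = 290 mod 256 = 34; odd-index sum = 261 mod 256 = 5 → 22 05.

2205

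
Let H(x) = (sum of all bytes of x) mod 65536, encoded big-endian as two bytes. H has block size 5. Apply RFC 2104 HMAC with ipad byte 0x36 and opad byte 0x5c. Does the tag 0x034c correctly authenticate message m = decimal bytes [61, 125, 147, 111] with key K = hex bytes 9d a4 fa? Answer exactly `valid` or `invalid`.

valid

Key hex bytes 9d a4 fa is 3 bytes ≤ B = 5; zero-pad to 5 bytes: K' = 9d a4 fa 00 00.
K' ⊕ ipad = ab 92 cc 36 36; K' ⊕ opad = c1 f8 a6 5c 5c.
Inner hash: sum = 171+146+204+54+54+61+125+147+111 = 1073 → 04 31.
Outer hash (recomputed tag): sum = 193+248+166+92+92+4+49 = 844 → 03 4c.
Recomputed tag = 034c; claimed = 034c → match.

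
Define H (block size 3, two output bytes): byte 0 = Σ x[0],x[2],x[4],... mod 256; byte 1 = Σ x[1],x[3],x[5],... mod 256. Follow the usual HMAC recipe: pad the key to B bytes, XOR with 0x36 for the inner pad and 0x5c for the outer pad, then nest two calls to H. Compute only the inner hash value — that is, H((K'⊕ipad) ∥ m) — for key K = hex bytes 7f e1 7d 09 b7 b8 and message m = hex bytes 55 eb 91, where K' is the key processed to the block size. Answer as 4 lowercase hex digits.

a67a

Key hex bytes 7f e1 7d 09 b7 b8 is 6 bytes > B = 3, so hash it first: H(key) = b3 a2, then zero-pad to 3 bytes: K' = b3 a2 00.
K' ⊕ ipad = 85 94 36.
Inner input = 85 94 36 ∥ 55 eb 91.
Inner hash: even-index sum = 422 mod 256 = 166; odd-index sum = 378 mod 256 = 122 → a6 7a.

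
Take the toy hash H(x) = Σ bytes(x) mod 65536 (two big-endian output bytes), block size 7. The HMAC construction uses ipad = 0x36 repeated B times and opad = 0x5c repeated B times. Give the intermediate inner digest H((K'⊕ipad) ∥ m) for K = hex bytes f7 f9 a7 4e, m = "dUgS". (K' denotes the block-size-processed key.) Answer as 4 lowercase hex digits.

04ae

Key hex bytes f7 f9 a7 4e is 4 bytes ≤ B = 7; zero-pad to 7 bytes: K' = f7 f9 a7 4e 00 00 00.
K' ⊕ ipad = c1 cf 91 78 36 36 36.
Inner input = c1 cf 91 78 36 36 36 ∥ 64 55 67 53.
Inner hash: sum = 193+207+145+120+54+54+54+100+85+103+83 = 1198 → 04 ae.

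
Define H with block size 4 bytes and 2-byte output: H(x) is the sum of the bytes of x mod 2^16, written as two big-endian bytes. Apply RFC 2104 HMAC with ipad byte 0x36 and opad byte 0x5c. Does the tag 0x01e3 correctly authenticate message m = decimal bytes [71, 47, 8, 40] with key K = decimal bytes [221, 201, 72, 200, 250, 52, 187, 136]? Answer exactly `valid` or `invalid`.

valid

Key decimal bytes [221, 201, 72, 200, 250, 52, 187, 136] = dd c9 48 c8 fa 34 bb 88 is 8 bytes > B = 4, so hash it first: H(key) = 05 27, then zero-pad to 4 bytes: K' = 05 27 00 00.
K' ⊕ ipad = 33 11 36 36; K' ⊕ opad = 59 7b 5c 5c.
Inner hash: sum = 51+17+54+54+71+47+8+40 = 342 → 01 56.
Outer hash (recomputed tag): sum = 89+123+92+92+1+86 = 483 → 01 e3.
Recomputed tag = 01e3; claimed = 01e3 → match.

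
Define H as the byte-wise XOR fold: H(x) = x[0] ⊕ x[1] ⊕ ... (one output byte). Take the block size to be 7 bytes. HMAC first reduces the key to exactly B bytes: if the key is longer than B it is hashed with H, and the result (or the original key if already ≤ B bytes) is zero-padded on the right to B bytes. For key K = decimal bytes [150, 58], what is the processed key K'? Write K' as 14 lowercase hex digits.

963a0000000000

Key decimal bytes [150, 58] = 96 3a is 2 bytes ≤ B = 7; zero-pad to 7 bytes: K' = 96 3a 00 00 00 00 00.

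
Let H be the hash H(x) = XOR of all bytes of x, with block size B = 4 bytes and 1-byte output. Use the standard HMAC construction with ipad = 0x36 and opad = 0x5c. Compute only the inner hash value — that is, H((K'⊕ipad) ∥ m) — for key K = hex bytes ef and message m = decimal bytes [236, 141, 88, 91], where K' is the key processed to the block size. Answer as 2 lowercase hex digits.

8d

Key hex bytes ef is 1 byte ≤ B = 4; zero-pad to 4 bytes: K' = ef 00 00 00.
K' ⊕ ipad = d9 36 36 36.
Inner input = d9 36 36 36 ∥ ec 8d 58 5b.
Inner hash: XOR d9⊕36⊕36⊕36⊕ec⊕8d⊕58⊕5b = 8d.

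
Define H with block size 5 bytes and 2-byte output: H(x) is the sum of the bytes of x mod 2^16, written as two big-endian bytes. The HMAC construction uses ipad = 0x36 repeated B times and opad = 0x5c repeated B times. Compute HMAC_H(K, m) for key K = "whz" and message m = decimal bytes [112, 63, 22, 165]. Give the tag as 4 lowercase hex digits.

Key "whz" = 77 68 7a is 3 bytes ≤ B = 5; zero-pad to 5 bytes: K' = 77 68 7a 00 00.
K' ⊕ ipad = 41 5e 4c 36 36.  K' ⊕ opad = 2b 34 26 5c 5c.
Inner input = (K'⊕ipad) ∥ m = 41 5e 4c 36 36 ∥ 70 3f 16 a5.
Inner hash: sum = 65+94+76+54+54+112+63+22+165 = 705 → 02 c1.
Outer input = (K'⊕opad) ∥ inner = 2b 34 26 5c 5c ∥ 02 c1.
Outer hash (tag): sum = 43+52+38+92+92+2+193 = 512 → 02 00.

0200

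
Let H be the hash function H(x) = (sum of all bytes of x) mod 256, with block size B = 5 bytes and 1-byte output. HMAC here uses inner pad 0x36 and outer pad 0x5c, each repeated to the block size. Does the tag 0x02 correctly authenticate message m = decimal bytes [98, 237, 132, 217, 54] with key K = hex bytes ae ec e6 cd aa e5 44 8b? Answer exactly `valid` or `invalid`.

Key hex bytes ae ec e6 cd aa e5 44 8b is 8 bytes > B = 5, so hash it first: H(key) = ab, then zero-pad to 5 bytes: K' = ab 00 00 00 00.
K' ⊕ ipad = 9d 36 36 36 36; K' ⊕ opad = f7 5c 5c 5c 5c.
Inner hash: sum = 157+54+54+54+54+98+237+132+217+54 = 1111; mod 256 = 87 → 57.
Outer hash (recomputed tag): sum = 247+92+92+92+92+87 = 702; mod 256 = 190 → be.
Recomputed tag = be; claimed = 02 → mismatch.

invalid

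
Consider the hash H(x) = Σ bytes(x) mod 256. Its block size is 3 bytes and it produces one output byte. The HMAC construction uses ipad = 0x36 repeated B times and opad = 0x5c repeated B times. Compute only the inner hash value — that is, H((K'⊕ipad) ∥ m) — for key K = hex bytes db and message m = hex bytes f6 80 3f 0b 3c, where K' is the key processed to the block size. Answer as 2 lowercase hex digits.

Key hex bytes db is 1 byte ≤ B = 3; zero-pad to 3 bytes: K' = db 00 00.
K' ⊕ ipad = ed 36 36.
Inner input = ed 36 36 ∥ f6 80 3f 0b 3c.
Inner hash: sum = 237+54+54+246+128+63+11+60 = 853; mod 256 = 85 → 55.

55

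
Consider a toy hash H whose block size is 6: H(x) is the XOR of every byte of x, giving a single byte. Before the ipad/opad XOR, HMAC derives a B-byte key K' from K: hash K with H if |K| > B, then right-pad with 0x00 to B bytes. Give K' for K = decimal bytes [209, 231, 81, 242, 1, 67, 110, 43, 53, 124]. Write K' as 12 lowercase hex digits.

db0000000000

|K| = 10 > B = 6, so first hash the key.
H(K): XOR d1⊕e7⊕51⊕f2⊕01⊕43⊕6e⊕2b⊕35⊕7c = db.
Zero-pad H(K) = db to 6 bytes: K' = db 00 00 00 00 00.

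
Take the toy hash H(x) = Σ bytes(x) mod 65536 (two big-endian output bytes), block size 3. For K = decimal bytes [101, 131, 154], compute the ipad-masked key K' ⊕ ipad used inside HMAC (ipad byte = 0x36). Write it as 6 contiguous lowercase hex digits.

Key decimal bytes [101, 131, 154] = 65 83 9a is exactly B = 3 bytes: K' = 65 83 9a.
XOR each byte with 0x36: 65⊕36=53, 83⊕36=b5, 9a⊕36=ac.

53b5ac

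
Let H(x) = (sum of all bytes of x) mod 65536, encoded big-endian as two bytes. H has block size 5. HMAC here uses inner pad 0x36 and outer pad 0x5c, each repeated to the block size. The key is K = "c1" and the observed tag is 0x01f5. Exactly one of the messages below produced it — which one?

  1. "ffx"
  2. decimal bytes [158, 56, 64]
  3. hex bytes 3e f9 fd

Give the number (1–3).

3

Key "c1" = 63 31 is 2 bytes ≤ B = 5; zero-pad to 5 bytes: K' = 63 31 00 00 00.
K' ⊕ ipad = 55 07 36 36 36; K' ⊕ opad = 3f 6d 5c 5c 5c.
m1: inner = H(55 07 36 36 36 66 66 78) = 02 42; tag = H(3f 6d 5c 5c 5c 02 42) = 0204
m2: inner = H(55 07 36 36 36 9e 38 40) = 02 14; tag = H(3f 6d 5c 5c 5c 02 14) = 01d6
m3: inner = H(55 07 36 36 36 3e f9 fd) = 03 32; tag = H(3f 6d 5c 5c 5c 03 32) = 01f5 ← matches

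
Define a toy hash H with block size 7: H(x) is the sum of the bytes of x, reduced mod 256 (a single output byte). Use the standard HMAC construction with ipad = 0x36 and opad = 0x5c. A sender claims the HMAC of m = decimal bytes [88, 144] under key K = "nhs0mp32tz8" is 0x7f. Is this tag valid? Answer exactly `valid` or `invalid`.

Key "nhs0mp32tz8" = 6e 68 73 30 6d 70 33 32 74 7a 38 is 11 bytes > B = 7, so hash it first: H(key) = e1, then zero-pad to 7 bytes: K' = e1 00 00 00 00 00 00.
K' ⊕ ipad = d7 36 36 36 36 36 36; K' ⊕ opad = bd 5c 5c 5c 5c 5c 5c.
Inner hash: sum = 215+54+54+54+54+54+54+88+144 = 771; mod 256 = 3 → 03.
Outer hash (recomputed tag): sum = 189+92+92+92+92+92+92+3 = 744; mod 256 = 232 → e8.
Recomputed tag = e8; claimed = 7f → mismatch.

invalid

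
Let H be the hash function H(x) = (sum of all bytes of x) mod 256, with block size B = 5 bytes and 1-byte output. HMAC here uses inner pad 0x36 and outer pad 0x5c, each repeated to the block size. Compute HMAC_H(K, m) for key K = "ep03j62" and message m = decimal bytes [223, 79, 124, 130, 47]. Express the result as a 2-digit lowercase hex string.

Key "ep03j62" = 65 70 30 33 6a 36 32 is 7 bytes > B = 5, so hash it first: H(key) = 0a, then zero-pad to 5 bytes: K' = 0a 00 00 00 00.
K' ⊕ ipad = 3c 36 36 36 36.  K' ⊕ opad = 56 5c 5c 5c 5c.
Inner input = (K'⊕ipad) ∥ m = 3c 36 36 36 36 ∥ df 4f 7c 82 2f.
Inner hash: sum = 60+54+54+54+54+223+79+124+130+47 = 879; mod 256 = 111 → 6f.
Outer input = (K'⊕opad) ∥ inner = 56 5c 5c 5c 5c ∥ 6f.
Outer hash (tag): sum = 86+92+92+92+92+111 = 565; mod 256 = 53 → 35.

35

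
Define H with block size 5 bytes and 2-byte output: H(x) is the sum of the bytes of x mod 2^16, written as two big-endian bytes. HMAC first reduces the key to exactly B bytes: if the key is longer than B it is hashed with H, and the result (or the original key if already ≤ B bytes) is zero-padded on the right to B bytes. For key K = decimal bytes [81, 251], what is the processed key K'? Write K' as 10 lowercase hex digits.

Key decimal bytes [81, 251] = 51 fb is 2 bytes ≤ B = 5; zero-pad to 5 bytes: K' = 51 fb 00 00 00.

51fb000000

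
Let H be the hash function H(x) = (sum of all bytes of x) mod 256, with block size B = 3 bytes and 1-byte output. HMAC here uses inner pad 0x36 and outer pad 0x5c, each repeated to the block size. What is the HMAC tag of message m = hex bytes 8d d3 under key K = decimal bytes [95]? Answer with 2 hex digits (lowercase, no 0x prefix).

f0

Key decimal bytes [95] = 5f is 1 byte ≤ B = 3; zero-pad to 3 bytes: K' = 5f 00 00.
K' ⊕ ipad = 69 36 36.  K' ⊕ opad = 03 5c 5c.
Inner input = (K'⊕ipad) ∥ m = 69 36 36 ∥ 8d d3.
Inner hash: sum = 105+54+54+141+211 = 565; mod 256 = 53 → 35.
Outer input = (K'⊕opad) ∥ inner = 03 5c 5c ∥ 35.
Outer hash (tag): sum = 3+92+92+53 = 240 → f0.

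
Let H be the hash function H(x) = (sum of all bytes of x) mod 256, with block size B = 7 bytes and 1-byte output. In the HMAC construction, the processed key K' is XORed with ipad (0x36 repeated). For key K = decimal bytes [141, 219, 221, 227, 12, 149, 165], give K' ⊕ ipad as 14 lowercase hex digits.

Key decimal bytes [141, 219, 221, 227, 12, 149, 165] = 8d db dd e3 0c 95 a5 is exactly B = 7 bytes: K' = 8d db dd e3 0c 95 a5.
XOR each byte with 0x36: 8d⊕36=bb, db⊕36=ed, dd⊕36=eb, e3⊕36=d5, 0c⊕36=3a, 95⊕36=a3, a5⊕36=93.

bbedebd53aa393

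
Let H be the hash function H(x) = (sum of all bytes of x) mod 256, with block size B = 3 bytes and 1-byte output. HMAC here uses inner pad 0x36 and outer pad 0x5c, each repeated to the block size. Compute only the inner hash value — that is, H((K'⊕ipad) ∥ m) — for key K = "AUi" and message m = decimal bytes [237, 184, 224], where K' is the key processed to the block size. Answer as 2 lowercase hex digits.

Key "AUi" = 41 55 69 is exactly B = 3 bytes: K' = 41 55 69.
K' ⊕ ipad = 77 63 5f.
Inner input = 77 63 5f ∥ ed b8 e0.
Inner hash: sum = 119+99+95+237+184+224 = 958; mod 256 = 190 → be.

be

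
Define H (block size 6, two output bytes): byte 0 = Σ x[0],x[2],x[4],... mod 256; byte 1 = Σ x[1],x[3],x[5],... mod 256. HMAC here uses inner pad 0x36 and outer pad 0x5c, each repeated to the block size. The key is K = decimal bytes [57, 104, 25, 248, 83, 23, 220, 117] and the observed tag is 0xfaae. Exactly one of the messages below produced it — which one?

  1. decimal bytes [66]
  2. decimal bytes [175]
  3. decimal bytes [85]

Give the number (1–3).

Key decimal bytes [57, 104, 25, 248, 83, 23, 220, 117] = 39 68 19 f8 53 17 dc 75 is 8 bytes > B = 6, so hash it first: H(key) = 81 ec, then zero-pad to 6 bytes: K' = 81 ec 00 00 00 00.
K' ⊕ ipad = b7 da 36 36 36 36; K' ⊕ opad = dd b0 5c 5c 5c 5c.
m1: inner = H(b7 da 36 36 36 36 42) = 65 46; tag = H(dd b0 5c 5c 5c 5c 65 46) = faae ← matches
m2: inner = H(b7 da 36 36 36 36 af) = d2 46; tag = H(dd b0 5c 5c 5c 5c d2 46) = 67ae
m3: inner = H(b7 da 36 36 36 36 55) = 78 46; tag = H(dd b0 5c 5c 5c 5c 78 46) = 0dae

1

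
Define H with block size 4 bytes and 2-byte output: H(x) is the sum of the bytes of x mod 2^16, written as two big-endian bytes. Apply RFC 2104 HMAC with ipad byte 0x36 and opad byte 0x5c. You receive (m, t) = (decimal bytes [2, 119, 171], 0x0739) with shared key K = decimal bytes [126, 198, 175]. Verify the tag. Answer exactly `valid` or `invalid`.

Key decimal bytes [126, 198, 175] = 7e c6 af is 3 bytes ≤ B = 4; zero-pad to 4 bytes: K' = 7e c6 af 00.
K' ⊕ ipad = 48 f0 99 36; K' ⊕ opad = 22 9a f3 5c.
Inner hash: sum = 72+240+153+54+2+119+171 = 811 → 03 2b.
Outer hash (recomputed tag): sum = 34+154+243+92+3+43 = 569 → 02 39.
Recomputed tag = 0239; claimed = 0739 → mismatch.

invalid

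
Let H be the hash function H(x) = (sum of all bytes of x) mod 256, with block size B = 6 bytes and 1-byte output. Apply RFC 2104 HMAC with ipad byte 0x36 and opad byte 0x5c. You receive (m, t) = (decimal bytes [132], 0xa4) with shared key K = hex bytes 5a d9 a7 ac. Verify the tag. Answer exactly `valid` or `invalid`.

Key hex bytes 5a d9 a7 ac is 4 bytes ≤ B = 6; zero-pad to 6 bytes: K' = 5a d9 a7 ac 00 00.
K' ⊕ ipad = 6c ef 91 9a 36 36; K' ⊕ opad = 06 85 fb f0 5c 5c.
Inner hash: sum = 108+239+145+154+54+54+132 = 886; mod 256 = 118 → 76.
Outer hash (recomputed tag): sum = 6+133+251+240+92+92+118 = 932; mod 256 = 164 → a4.
Recomputed tag = a4; claimed = a4 → match.

valid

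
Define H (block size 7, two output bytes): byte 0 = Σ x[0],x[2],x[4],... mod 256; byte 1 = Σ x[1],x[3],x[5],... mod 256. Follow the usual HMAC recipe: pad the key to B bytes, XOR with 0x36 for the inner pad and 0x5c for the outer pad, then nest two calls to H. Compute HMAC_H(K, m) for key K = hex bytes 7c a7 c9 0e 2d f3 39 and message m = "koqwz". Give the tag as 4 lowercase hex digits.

Key hex bytes 7c a7 c9 0e 2d f3 39 is exactly B = 7 bytes: K' = 7c a7 c9 0e 2d f3 39.
K' ⊕ ipad = 4a 91 ff 38 1b c5 0f.  K' ⊕ opad = 20 fb 95 52 71 af 65.
Inner input = (K'⊕ipad) ∥ m = 4a 91 ff 38 1b c5 0f ∥ 6b 6f 71 77 7a.
Inner hash: even-index sum = 601 mod 256 = 89; odd-index sum = 740 mod 256 = 228 → 59 e4.
Outer input = (K'⊕opad) ∥ inner = 20 fb 95 52 71 af 65 ∥ 59 e4.
Outer hash (tag): even-index sum = 623 mod 256 = 111; odd-index sum = 597 mod 256 = 85 → 6f 55.

6f55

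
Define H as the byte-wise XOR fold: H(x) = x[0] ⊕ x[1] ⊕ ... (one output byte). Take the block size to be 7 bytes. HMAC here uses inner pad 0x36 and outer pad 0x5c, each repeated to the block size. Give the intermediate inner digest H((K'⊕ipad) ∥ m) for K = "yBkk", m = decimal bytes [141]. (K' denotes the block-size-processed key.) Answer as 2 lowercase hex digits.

Key "yBkk" = 79 42 6b 6b is 4 bytes ≤ B = 7; zero-pad to 7 bytes: K' = 79 42 6b 6b 00 00 00.
K' ⊕ ipad = 4f 74 5d 5d 36 36 36.
Inner input = 4f 74 5d 5d 36 36 36 ∥ 8d.
Inner hash: XOR 4f⊕74⊕5d⊕5d⊕36⊕36⊕36⊕8d = 80.

80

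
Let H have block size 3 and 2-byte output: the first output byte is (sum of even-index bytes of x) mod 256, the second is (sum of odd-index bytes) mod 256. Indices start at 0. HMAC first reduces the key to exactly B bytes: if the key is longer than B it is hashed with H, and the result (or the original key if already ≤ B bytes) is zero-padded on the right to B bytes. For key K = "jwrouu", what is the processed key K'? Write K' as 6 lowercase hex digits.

515b00

|K| = 6 > B = 3, so first hash the key.
H(K): even-index sum = 337 mod 256 = 81; odd-index sum = 347 mod 256 = 91 → 51 5b.
Zero-pad H(K) = 51 5b to 3 bytes: K' = 51 5b 00.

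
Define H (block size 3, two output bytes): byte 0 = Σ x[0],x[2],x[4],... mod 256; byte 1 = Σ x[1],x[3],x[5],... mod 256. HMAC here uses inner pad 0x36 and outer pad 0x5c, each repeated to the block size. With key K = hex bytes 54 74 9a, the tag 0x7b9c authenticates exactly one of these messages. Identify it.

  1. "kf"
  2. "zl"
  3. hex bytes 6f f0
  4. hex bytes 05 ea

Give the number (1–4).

1

Key hex bytes 54 74 9a is exactly B = 3 bytes: K' = 54 74 9a.
K' ⊕ ipad = 62 42 ac; K' ⊕ opad = 08 28 c6.
m1: inner = H(62 42 ac 6b 66) = 74 ad; tag = H(08 28 c6 74 ad) = 7b9c ← matches
m2: inner = H(62 42 ac 7a 6c) = 7a bc; tag = H(08 28 c6 7a bc) = 8aa2
m3: inner = H(62 42 ac 6f f0) = fe b1; tag = H(08 28 c6 fe b1) = 7f26
m4: inner = H(62 42 ac 05 ea) = f8 47; tag = H(08 28 c6 f8 47) = 1520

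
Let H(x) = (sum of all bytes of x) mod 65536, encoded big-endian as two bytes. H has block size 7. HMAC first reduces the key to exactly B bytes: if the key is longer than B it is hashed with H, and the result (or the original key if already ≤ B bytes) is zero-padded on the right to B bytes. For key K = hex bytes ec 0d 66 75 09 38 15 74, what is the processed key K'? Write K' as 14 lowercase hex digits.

029e0000000000

|K| = 8 > B = 7, so first hash the key.
H(K): sum = 236+13+102+117+9+56+21+116 = 670 → 02 9e.
Zero-pad H(K) = 02 9e to 7 bytes: K' = 02 9e 00 00 00 00 00.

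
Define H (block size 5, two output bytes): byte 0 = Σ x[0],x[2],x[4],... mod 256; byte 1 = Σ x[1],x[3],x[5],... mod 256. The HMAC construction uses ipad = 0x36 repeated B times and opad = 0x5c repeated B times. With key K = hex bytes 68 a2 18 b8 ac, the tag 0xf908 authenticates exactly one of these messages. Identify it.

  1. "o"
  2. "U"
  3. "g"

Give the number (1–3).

Key hex bytes 68 a2 18 b8 ac is exactly B = 5 bytes: K' = 68 a2 18 b8 ac.
K' ⊕ ipad = 5e 94 2e 8e 9a; K' ⊕ opad = 34 fe 44 e4 f0.
m1: inner = H(5e 94 2e 8e 9a 6f) = 26 91; tag = H(34 fe 44 e4 f0 26 91) = f908 ← matches
m2: inner = H(5e 94 2e 8e 9a 55) = 26 77; tag = H(34 fe 44 e4 f0 26 77) = df08
m3: inner = H(5e 94 2e 8e 9a 67) = 26 89; tag = H(34 fe 44 e4 f0 26 89) = f108

1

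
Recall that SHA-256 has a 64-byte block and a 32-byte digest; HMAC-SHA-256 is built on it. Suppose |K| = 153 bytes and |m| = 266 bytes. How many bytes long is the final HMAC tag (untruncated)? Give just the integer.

32

The tag is one SHA-256 digest: 32 bytes.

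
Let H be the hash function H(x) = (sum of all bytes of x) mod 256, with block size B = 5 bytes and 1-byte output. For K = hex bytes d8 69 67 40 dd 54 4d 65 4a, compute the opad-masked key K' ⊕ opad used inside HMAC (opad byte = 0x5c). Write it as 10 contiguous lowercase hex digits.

Key hex bytes d8 69 67 40 dd 54 4d 65 4a is 9 bytes > B = 5, so hash it first: H(key) = 15, then zero-pad to 5 bytes: K' = 15 00 00 00 00.
XOR each byte with 0x5c: 15⊕5c=49, 00⊕5c=5c, 00⊕5c=5c, 00⊕5c=5c, 00⊕5c=5c.

495c5c5c5c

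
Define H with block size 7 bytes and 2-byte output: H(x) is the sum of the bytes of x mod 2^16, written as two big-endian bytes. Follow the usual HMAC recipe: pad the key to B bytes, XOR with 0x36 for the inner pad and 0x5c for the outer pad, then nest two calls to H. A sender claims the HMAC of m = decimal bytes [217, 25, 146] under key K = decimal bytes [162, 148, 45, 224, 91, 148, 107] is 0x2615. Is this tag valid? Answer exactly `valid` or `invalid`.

Key decimal bytes [162, 148, 45, 224, 91, 148, 107] = a2 94 2d e0 5b 94 6b is exactly B = 7 bytes: K' = a2 94 2d e0 5b 94 6b.
K' ⊕ ipad = 94 a2 1b d6 6d a2 5d; K' ⊕ opad = fe c8 71 bc 07 c8 37.
Inner hash: sum = 148+162+27+214+109+162+93+217+25+146 = 1303 → 05 17.
Outer hash (recomputed tag): sum = 254+200+113+188+7+200+55+5+23 = 1045 → 04 15.
Recomputed tag = 0415; claimed = 2615 → mismatch.

invalid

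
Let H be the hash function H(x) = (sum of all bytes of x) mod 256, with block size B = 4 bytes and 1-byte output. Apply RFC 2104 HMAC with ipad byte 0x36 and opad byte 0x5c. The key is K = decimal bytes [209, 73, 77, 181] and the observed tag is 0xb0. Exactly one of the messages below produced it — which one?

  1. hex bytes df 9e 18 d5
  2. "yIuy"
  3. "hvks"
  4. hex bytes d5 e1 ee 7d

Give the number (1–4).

2

Key decimal bytes [209, 73, 77, 181] = d1 49 4d b5 is exactly B = 4 bytes: K' = d1 49 4d b5.
K' ⊕ ipad = e7 7f 7b 83; K' ⊕ opad = 8d 15 11 e9.
m1: inner = H(e7 7f 7b 83 df 9e 18 d5) = ce; tag = H(8d 15 11 e9 ce) = 6a
m2: inner = H(e7 7f 7b 83 79 49 75 79) = 14; tag = H(8d 15 11 e9 14) = b0 ← matches
m3: inner = H(e7 7f 7b 83 68 76 6b 73) = 20; tag = H(8d 15 11 e9 20) = bc
m4: inner = H(e7 7f 7b 83 d5 e1 ee 7d) = 85; tag = H(8d 15 11 e9 85) = 21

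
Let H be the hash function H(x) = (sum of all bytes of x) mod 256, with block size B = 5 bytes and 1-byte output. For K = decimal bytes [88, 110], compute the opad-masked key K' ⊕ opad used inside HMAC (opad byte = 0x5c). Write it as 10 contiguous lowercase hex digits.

Key decimal bytes [88, 110] = 58 6e is 2 bytes ≤ B = 5; zero-pad to 5 bytes: K' = 58 6e 00 00 00.
XOR each byte with 0x5c: 58⊕5c=04, 6e⊕5c=32, 00⊕5c=5c, 00⊕5c=5c, 00⊕5c=5c.

04325c5c5c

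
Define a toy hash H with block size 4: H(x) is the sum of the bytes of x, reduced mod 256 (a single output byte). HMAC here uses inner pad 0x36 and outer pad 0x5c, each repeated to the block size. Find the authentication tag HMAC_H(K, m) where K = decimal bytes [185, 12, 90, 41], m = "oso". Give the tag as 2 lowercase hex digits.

Key decimal bytes [185, 12, 90, 41] = b9 0c 5a 29 is exactly B = 4 bytes: K' = b9 0c 5a 29.
K' ⊕ ipad = 8f 3a 6c 1f.  K' ⊕ opad = e5 50 06 75.
Inner input = (K'⊕ipad) ∥ m = 8f 3a 6c 1f ∥ 6f 73 6f.
Inner hash: sum = 143+58+108+31+111+115+111 = 677; mod 256 = 165 → a5.
Outer input = (K'⊕opad) ∥ inner = e5 50 06 75 ∥ a5.
Outer hash (tag): sum = 229+80+6+117+165 = 597; mod 256 = 85 → 55.

55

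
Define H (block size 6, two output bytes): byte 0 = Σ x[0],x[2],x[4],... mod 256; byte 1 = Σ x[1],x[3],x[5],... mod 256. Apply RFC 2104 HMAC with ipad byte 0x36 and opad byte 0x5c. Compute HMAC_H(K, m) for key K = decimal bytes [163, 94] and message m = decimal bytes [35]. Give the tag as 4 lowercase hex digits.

Key decimal bytes [163, 94] = a3 5e is 2 bytes ≤ B = 6; zero-pad to 6 bytes: K' = a3 5e 00 00 00 00.
K' ⊕ ipad = 95 68 36 36 36 36.  K' ⊕ opad = ff 02 5c 5c 5c 5c.
Inner input = (K'⊕ipad) ∥ m = 95 68 36 36 36 36 ∥ 23.
Inner hash: even-index sum = 292 mod 256 = 36; odd-index sum = 212 mod 256 = 212 → 24 d4.
Outer input = (K'⊕opad) ∥ inner = ff 02 5c 5c 5c 5c ∥ 24 d4.
Outer hash (tag): even-index sum = 475 mod 256 = 219; odd-index sum = 398 mod 256 = 142 → db 8e.

db8e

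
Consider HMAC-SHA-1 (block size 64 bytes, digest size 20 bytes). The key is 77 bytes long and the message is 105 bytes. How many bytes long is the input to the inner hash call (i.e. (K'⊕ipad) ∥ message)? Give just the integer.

169

Key is 77 > 64 bytes, so it is hashed to 20 bytes then zero-padded to 64: |K'| = 64.
Inner input = (K'⊕ipad) ∥ m → 64 + 105 = 169 bytes.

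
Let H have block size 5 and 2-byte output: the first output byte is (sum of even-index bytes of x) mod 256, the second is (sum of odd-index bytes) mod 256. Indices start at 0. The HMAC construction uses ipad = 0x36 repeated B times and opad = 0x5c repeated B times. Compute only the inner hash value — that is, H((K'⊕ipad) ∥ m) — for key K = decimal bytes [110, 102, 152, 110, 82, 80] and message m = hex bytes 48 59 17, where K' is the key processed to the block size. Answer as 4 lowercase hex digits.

Key decimal bytes [110, 102, 152, 110, 82, 80] = 6e 66 98 6e 52 50 is 6 bytes > B = 5, so hash it first: H(key) = 58 24, then zero-pad to 5 bytes: K' = 58 24 00 00 00.
K' ⊕ ipad = 6e 12 36 36 36.
Inner input = 6e 12 36 36 36 ∥ 48 59 17.
Inner hash: even-index sum = 307 mod 256 = 51; odd-index sum = 167 mod 256 = 167 → 33 a7.

33a7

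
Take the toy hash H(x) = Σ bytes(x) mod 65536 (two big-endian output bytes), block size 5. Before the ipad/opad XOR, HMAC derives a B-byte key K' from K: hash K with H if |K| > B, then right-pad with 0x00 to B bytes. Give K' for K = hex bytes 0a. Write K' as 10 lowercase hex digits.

0a00000000

Key hex bytes 0a is 1 byte ≤ B = 5; zero-pad to 5 bytes: K' = 0a 00 00 00 00.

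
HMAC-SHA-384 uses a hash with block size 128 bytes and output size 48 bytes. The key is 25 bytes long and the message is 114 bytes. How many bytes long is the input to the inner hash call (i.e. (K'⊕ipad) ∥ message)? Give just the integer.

242

Key is 25 ≤ 128 bytes, zero-padded: |K'| = 128.
Inner input = (K'⊕ipad) ∥ m → 128 + 114 = 242 bytes.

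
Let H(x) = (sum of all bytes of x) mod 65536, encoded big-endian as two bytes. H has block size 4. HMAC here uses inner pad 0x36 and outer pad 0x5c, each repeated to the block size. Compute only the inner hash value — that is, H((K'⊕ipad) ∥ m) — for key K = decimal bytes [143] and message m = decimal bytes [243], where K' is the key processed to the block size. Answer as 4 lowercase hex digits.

Key decimal bytes [143] = 8f is 1 byte ≤ B = 4; zero-pad to 4 bytes: K' = 8f 00 00 00.
K' ⊕ ipad = b9 36 36 36.
Inner input = b9 36 36 36 ∥ f3.
Inner hash: sum = 185+54+54+54+243 = 590 → 02 4e.

024e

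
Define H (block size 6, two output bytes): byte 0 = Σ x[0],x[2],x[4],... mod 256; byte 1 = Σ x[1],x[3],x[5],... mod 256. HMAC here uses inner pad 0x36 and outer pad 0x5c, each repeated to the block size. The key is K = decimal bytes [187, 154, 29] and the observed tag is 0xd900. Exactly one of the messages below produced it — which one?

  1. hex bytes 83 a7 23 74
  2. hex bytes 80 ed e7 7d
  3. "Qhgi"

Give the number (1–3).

2

Key decimal bytes [187, 154, 29] = bb 9a 1d is 3 bytes ≤ B = 6; zero-pad to 6 bytes: K' = bb 9a 1d 00 00 00.
K' ⊕ ipad = 8d ac 2b 36 36 36; K' ⊕ opad = e7 c6 41 5c 5c 5c.
m1: inner = H(8d ac 2b 36 36 36 83 a7 23 74) = 94 33; tag = H(e7 c6 41 5c 5c 5c 94 33) = 18b1
m2: inner = H(8d ac 2b 36 36 36 80 ed e7 7d) = 55 82; tag = H(e7 c6 41 5c 5c 5c 55 82) = d900 ← matches
m3: inner = H(8d ac 2b 36 36 36 51 68 67 69) = a6 e9; tag = H(e7 c6 41 5c 5c 5c a6 e9) = 2a67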